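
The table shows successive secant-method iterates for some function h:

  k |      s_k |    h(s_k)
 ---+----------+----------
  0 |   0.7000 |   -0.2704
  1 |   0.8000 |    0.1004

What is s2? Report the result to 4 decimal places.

0.7729

s2 = 0.8000 − 0.1004·(0.8000 − 0.7000) / (0.1004 − (-0.2704))
   = 0.8000 − (0.010040)/(0.370800) = 0.772923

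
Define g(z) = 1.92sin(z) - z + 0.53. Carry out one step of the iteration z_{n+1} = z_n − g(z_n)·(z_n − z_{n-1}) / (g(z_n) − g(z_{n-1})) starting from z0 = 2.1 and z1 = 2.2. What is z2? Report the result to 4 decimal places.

2.1426

g(2.1) = 0.087362, g(2.2) = -0.117687
z2 = 2.200000 − (-0.117687)·(2.200000 − 2.100000) / (-0.117687 − 0.087362) = 2.200000 − (-0.011769)/(-0.205049) = 2.142605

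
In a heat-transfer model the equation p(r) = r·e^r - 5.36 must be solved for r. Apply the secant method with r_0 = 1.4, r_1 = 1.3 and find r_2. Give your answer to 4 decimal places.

p(1.4) = 0.317280, p(1.3) = -0.589914
r_2 = 1.300000 − (-0.589914)·(1.300000 − 1.400000) / (-0.589914 − 0.317280) = 1.300000 − (0.058991)/(-0.907194) = 1.365026

1.3650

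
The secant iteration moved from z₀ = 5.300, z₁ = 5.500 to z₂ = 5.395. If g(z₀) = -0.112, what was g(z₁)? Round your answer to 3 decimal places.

0.124

The secant line through (5.300, -0.112) and (5.500, g(z₁)) crosses zero at z₂ = 5.395.
So (5.300, -0.112), (5.500, g(z₁)), (5.395, 0) are collinear:
g(z₁) = -0.112 · (5.500 − 5.395) / (5.300 − 5.395) = -0.112 · (0.10500)/(-0.09500) = 0.12379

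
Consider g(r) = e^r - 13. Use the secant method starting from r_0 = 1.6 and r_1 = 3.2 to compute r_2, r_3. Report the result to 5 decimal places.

2.25758, 2.47411

g(1.6) = -8.0469676, g(3.2) = 11.5325302
r_2 = 3.2000000 − 11.5325302·(3.2000000 − 1.6000000) / (11.5325302 − (-8.0469676)) = 3.2000000 − (18.4520483)/(19.5794978) = 2.2575832
g(2.2575832) = -3.4400436
r_3 = 2.2575832 − (-3.4400436)·(2.2575832 − 3.2000000) / (-3.4400436 − 11.5325302) = 2.2575832 − (3.2419550)/(-14.9725738) = 2.4741094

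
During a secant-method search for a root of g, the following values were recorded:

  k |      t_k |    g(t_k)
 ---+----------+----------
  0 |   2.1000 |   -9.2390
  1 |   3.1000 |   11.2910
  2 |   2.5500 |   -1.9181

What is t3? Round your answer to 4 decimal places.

t3 = 2.5500 − (-1.9181)·(2.5500 − 3.1000) / (-1.9181 − 11.2910)
   = 2.5500 − (1.054955)/(-13.209100) = 2.629866

2.6299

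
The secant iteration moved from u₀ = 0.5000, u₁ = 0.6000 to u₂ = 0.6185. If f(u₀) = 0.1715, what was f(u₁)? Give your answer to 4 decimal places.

0.0268

The secant line through (0.5000, 0.1715) and (0.6000, f(u₁)) crosses zero at u₂ = 0.6185.
So (0.5000, 0.1715), (0.6000, f(u₁)), (0.6185, 0) are collinear:
f(u₁) = 0.1715 · (0.6000 − 0.6185) / (0.5000 − 0.6185) = 0.1715 · (-0.018500)/(-0.118500) = 0.026774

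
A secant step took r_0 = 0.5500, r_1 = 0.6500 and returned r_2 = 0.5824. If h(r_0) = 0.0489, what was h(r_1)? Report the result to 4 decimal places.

The secant line through (0.5500, 0.0489) and (0.6500, h(r_1)) crosses zero at r_2 = 0.5824.
So (0.5500, 0.0489), (0.6500, h(r_1)), (0.5824, 0) are collinear:
h(r_1) = 0.0489 · (0.6500 − 0.5824) / (0.5500 − 0.5824) = 0.0489 · (0.067600)/(-0.032400) = -0.102026

-0.1020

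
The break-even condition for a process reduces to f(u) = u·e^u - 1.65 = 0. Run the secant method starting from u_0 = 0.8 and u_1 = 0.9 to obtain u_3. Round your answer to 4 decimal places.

f(0.8) = 0.130433, f(0.9) = 0.563643
u_2 = 0.900000 − 0.563643·(0.900000 − 0.800000) / (0.563643 − 0.130433) = 0.900000 − (0.056364)/(0.433210) = 0.769892
f(0.769892) = 0.012606
u_3 = 0.769892 − 0.012606·(0.769892 − 0.900000) / (0.012606 − 0.563643) = 0.769892 − (-0.001640)/(-0.551037) = 0.766915

0.7669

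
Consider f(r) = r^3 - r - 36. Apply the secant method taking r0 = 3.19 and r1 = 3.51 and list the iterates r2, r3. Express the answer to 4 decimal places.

3.3958, 3.4026

f(3.19) = -6.728241, f(3.51) = 3.733551
r2 = 3.510000 − 3.733551·(3.510000 − 3.190000) / (3.733551 − (-6.728241)) = 3.510000 − (1.194736)/(10.461792) = 3.395800
f(3.395800) = -0.237275
r3 = 3.395800 − (-0.237275)·(3.395800 − 3.510000) / (-0.237275 − 3.733551) = 3.395800 − (0.027097)/(-3.970826) = 3.402624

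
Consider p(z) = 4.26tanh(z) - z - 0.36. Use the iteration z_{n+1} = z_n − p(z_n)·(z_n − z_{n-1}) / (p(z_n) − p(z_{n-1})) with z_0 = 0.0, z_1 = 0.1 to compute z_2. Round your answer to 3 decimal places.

p(0.0) = -0.36000, p(0.1) = -0.03541
z_2 = 0.10000 − (-0.03541)·(0.10000 − 0.00000) / (-0.03541 − (-0.36000)) = 0.10000 − (-0.00354)/(0.32459) = 0.11091

0.111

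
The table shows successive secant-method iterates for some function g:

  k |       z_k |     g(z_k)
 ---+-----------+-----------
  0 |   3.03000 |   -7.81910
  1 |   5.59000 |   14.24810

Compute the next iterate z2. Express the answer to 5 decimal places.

3.93709

z2 = 5.59000 − 14.24810·(5.59000 − 3.03000) / (14.24810 − (-7.81910))
   = 5.59000 − (36.4751360)/(22.0672000) = 3.9370882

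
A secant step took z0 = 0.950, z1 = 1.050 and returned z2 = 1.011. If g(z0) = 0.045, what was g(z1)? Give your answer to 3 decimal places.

-0.029

The secant line through (0.950, 0.045) and (1.050, g(z1)) crosses zero at z2 = 1.011.
So (0.950, 0.045), (1.050, g(z1)), (1.011, 0) are collinear:
g(z1) = 0.045 · (1.050 − 1.011) / (0.950 − 1.011) = 0.045 · (0.03900)/(-0.06100) = -0.02877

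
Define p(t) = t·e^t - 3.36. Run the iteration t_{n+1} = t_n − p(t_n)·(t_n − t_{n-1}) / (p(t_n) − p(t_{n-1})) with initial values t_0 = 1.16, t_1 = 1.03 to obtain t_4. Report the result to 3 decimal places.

1.109

p(1.16) = 0.34032, p(1.03) = -0.47490
t_2 = 1.03000 − (-0.47490)·(1.03000 − 1.16000) / (-0.47490 − 0.34032) = 1.03000 − (0.06174)/(-0.81522) = 1.10573
p(1.10573) = -0.01911
t_3 = 1.10573 − (-0.01911)·(1.10573 − 1.03000) / (-0.01911 − (-0.47490)) = 1.10573 − (-0.00145)/(0.45579) = 1.10891
p(1.10891) = 0.00114
t_4 = 1.10891 − 0.00114·(1.10891 − 1.10573) / (0.00114 − (-0.01911)) = 1.10891 − (0.00000)/(0.02025) = 1.10873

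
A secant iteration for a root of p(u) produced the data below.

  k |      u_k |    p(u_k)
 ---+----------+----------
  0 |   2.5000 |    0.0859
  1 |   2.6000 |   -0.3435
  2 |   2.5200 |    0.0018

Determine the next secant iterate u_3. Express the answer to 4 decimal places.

2.5204

u_3 = 2.5200 − 0.0018·(2.5200 − 2.6000) / (0.0018 − (-0.3435))
   = 2.5200 − (-0.000144)/(0.345300) = 2.520417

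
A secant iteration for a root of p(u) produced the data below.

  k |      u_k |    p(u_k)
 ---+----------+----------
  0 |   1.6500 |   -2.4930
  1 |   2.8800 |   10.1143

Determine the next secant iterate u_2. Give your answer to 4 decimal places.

u_2 = 2.8800 − 10.1143·(2.8800 − 1.6500) / (10.1143 − (-2.4930))
   = 2.8800 − (12.440589)/(12.607300) = 1.893223

1.8932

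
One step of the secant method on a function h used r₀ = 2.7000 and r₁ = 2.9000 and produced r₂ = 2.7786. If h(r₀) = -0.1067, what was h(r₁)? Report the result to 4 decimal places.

The secant line through (2.7000, -0.1067) and (2.9000, h(r₁)) crosses zero at r₂ = 2.7786.
So (2.7000, -0.1067), (2.9000, h(r₁)), (2.7786, 0) are collinear:
h(r₁) = -0.1067 · (2.9000 − 2.7786) / (2.7000 − 2.7786) = -0.1067 · (0.121400)/(-0.078600) = 0.164801

0.1648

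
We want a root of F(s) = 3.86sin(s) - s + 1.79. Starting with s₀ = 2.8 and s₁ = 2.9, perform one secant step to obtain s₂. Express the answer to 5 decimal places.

F(2.8) = 0.2830543, F(2.9) = -0.1864976
s₂ = 2.9000000 − (-0.1864976)·(2.9000000 − 2.8000000) / (-0.1864976 − 0.2830543) = 2.9000000 − (-0.0186498)/(-0.4695518) = 2.8602818

2.86028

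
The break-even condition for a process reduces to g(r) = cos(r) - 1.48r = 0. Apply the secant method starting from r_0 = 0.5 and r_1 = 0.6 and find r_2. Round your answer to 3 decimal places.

g(0.5) = 0.13758, g(0.6) = -0.06266
r_2 = 0.60000 − (-0.06266)·(0.60000 − 0.50000) / (-0.06266 − 0.13758) = 0.60000 − (-0.00627)/(-0.20025) = 0.56871

0.569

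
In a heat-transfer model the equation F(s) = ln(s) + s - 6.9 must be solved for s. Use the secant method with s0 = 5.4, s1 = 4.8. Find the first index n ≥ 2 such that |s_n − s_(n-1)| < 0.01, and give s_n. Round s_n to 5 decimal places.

F(5.4) = 0.1863990, F(4.8) = -0.5313841
s2 = 4.8000000 − (-0.5313841)·(-0.6000000)/(-0.7177830) = 5.2441878;  |Δ| = 0.4441878
F(5.2441878) = 0.0013081
s3 = 5.2441878 − 0.0013081·(0.4441878)/(0.5326922) = 5.2430970;  |Δ| = 0.0010908
|s3 − s2| = 0.0010908 < 0.01

n = 3, s_n = 5.24310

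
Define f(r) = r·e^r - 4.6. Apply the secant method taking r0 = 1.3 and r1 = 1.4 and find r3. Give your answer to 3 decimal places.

f(1.3) = 0.17009, f(1.4) = 1.07728
r2 = 1.40000 − 1.07728·(1.40000 − 1.30000) / (1.07728 − 0.17009) = 1.40000 − (0.10773)/(0.90719) = 1.28125
f(1.28125) = 0.01397
r3 = 1.28125 − 0.01397·(1.28125 − 1.40000) / (0.01397 − 1.07728) = 1.28125 − (-0.00166)/(-1.06331) = 1.27969

1.280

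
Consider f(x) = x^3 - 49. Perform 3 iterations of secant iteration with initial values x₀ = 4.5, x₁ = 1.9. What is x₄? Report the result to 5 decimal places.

f(4.5) = 42.1250000, f(1.9) = -42.1410000
x₂ = 1.9000000 − (-42.1410000)·(1.9000000 − 4.5000000) / (-42.1410000 − 42.1250000) = 1.9000000 − (109.5666000)/(-84.2660000) = 3.2002468
f(3.2002468) = -16.2244166
x₃ = 3.2002468 − (-16.2244166)·(3.2002468 − 1.9000000) / (-16.2244166 − (-42.1410000)) = 3.2002468 − (-21.0957463)/(25.9165834) = 4.0142332
f(4.0142332) = 15.6856291
x₄ = 4.0142332 − 15.6856291·(4.0142332 − 3.2002468) / (15.6856291 − (-16.2244166)) = 4.0142332 − (12.7678887)/(31.9100457) = 3.6141119

3.61411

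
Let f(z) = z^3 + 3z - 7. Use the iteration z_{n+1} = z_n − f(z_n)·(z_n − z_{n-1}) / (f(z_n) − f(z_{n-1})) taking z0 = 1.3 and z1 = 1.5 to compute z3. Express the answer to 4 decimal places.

1.4061

f(1.3) = -0.903000, f(1.5) = 0.875000
z2 = 1.500000 − 0.875000·(1.500000 − 1.300000) / (0.875000 − (-0.903000)) = 1.500000 − (0.175000)/(1.778000) = 1.401575
f(1.401575) = -0.042005
z3 = 1.401575 − (-0.042005)·(1.401575 − 1.500000) / (-0.042005 − 0.875000) = 1.401575 − (0.004134)/(-0.917005) = 1.406083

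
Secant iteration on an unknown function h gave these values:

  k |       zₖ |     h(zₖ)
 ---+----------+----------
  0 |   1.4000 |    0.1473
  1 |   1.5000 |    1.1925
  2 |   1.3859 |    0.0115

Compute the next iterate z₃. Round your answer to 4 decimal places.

1.3848

z₃ = 1.3859 − 0.0115·(1.3859 − 1.5000) / (0.0115 − 1.1925)
   = 1.3859 − (-0.001312)/(-1.181000) = 1.384789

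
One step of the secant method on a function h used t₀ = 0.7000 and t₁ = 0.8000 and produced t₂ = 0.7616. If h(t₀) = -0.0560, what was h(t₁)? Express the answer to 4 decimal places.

The secant line through (0.7000, -0.0560) and (0.8000, h(t₁)) crosses zero at t₂ = 0.7616.
So (0.7000, -0.0560), (0.8000, h(t₁)), (0.7616, 0) are collinear:
h(t₁) = -0.0560 · (0.8000 − 0.7616) / (0.7000 − 0.7616) = -0.0560 · (0.038400)/(-0.061600) = 0.034909

0.0349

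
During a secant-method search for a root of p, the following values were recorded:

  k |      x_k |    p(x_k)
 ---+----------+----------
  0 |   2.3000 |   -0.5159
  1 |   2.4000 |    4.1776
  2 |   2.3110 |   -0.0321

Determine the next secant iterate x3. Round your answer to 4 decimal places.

x3 = 2.3110 − (-0.0321)·(2.3110 − 2.4000) / (-0.0321 − 4.1776)
   = 2.3110 − (0.002857)/(-4.209700) = 2.311679

2.3117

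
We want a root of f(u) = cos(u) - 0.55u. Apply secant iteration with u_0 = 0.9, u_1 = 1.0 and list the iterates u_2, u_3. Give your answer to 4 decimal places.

f(0.9) = 0.126610, f(1.0) = -0.009698
u_2 = 1.000000 − (-0.009698)·(1.000000 − 0.900000) / (-0.009698 − 0.126610) = 1.000000 − (-0.000970)/(-0.136308) = 0.992885
f(0.992885) = 0.000188
u_3 = 0.992885 − 0.000188·(0.992885 − 1.000000) / (0.000188 − (-0.009698)) = 0.992885 − (-0.000001)/(0.009886) = 0.993021

0.9929, 0.9930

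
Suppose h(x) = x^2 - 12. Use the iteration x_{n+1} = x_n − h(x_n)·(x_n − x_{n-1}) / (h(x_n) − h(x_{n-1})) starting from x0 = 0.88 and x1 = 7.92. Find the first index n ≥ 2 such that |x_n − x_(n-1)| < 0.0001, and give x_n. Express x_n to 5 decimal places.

h(0.88) = -11.2256000, h(7.92) = 50.7264000
x2 = 7.9200000 − 50.7264000·(7.0400000)/(61.9520000) = 2.1556364;  |Δ| = 5.7643636
h(2.1556364) = -7.3532319
x3 = 2.1556364 − (-7.3532319)·(-5.7643636)/(-58.0796319) = 2.8854396;  |Δ| = 0.7298032
h(2.8854396) = -3.6742384
x4 = 2.8854396 − (-3.6742384)·(0.7298032)/(3.6789935) = 3.6142995;  |Δ| = 0.7288600
h(3.6142995) = 1.0631612
x5 = 3.6142995 − 1.0631612·(0.7288600)/(4.7373996) = 3.4507297;  |Δ| = 0.1635698
h(3.4507297) = -0.0924644
x6 = 3.4507297 − (-0.0924644)·(-0.1635698)/(-1.1556256) = 3.4638173;  |Δ| = 0.0130876
h(3.4638173) = -0.0019695
x7 = 3.4638173 − (-0.0019695)·(0.0130876)/(0.0904950) = 3.4641022;  |Δ| = 0.0002848
h(3.4641022) = 0.0000038
x8 = 3.4641022 − 0.0000038·(0.0002848)/(0.0019733) = 3.4641016;  |Δ| = 0.0000005
|x8 − x7| = 0.0000005 < 0.0001

n = 8, x_n = 3.46410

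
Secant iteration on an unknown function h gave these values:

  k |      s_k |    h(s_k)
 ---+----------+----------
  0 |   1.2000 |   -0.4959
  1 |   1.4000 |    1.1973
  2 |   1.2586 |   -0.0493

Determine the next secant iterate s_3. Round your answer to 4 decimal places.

s_3 = 1.2586 − (-0.0493)·(1.2586 − 1.4000) / (-0.0493 − 1.1973)
   = 1.2586 − (0.006971)/(-1.246600) = 1.264192

1.2642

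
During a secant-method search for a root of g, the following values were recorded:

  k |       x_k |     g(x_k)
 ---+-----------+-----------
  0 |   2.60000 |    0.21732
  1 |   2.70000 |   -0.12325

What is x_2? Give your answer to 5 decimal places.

2.66381

x_2 = 2.70000 − (-0.12325)·(2.70000 − 2.60000) / (-0.12325 − 0.21732)
   = 2.70000 − (-0.0123250)/(-0.3405700) = 2.6638107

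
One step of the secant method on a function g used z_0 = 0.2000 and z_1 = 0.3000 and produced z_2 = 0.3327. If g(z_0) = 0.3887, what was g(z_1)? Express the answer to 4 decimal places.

The secant line through (0.2000, 0.3887) and (0.3000, g(z_1)) crosses zero at z_2 = 0.3327.
So (0.2000, 0.3887), (0.3000, g(z_1)), (0.3327, 0) are collinear:
g(z_1) = 0.3887 · (0.3000 − 0.3327) / (0.2000 − 0.3327) = 0.3887 · (-0.032700)/(-0.132700) = 0.095784

0.0958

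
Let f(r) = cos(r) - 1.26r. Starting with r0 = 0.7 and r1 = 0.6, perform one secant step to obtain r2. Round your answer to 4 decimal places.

0.6372

f(0.7) = -0.117158, f(0.6) = 0.069336
r2 = 0.600000 − 0.069336·(0.600000 − 0.700000) / (0.069336 − (-0.117158)) = 0.600000 − (-0.006934)/(0.186493) = 0.637179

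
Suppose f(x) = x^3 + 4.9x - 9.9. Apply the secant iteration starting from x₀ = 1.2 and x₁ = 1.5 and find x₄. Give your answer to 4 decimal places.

f(1.2) = -2.292000, f(1.5) = 0.825000
x₂ = 1.500000 − 0.825000·(1.500000 − 1.200000) / (0.825000 − (-2.292000)) = 1.500000 − (0.247500)/(3.117000) = 1.420597
f(1.420597) = -0.072177
x₃ = 1.420597 − (-0.072177)·(1.420597 − 1.500000) / (-0.072177 − 0.825000) = 1.420597 − (0.005731)/(-0.897177) = 1.426985
f(1.426985) = -0.002028
x₄ = 1.426985 − (-0.002028)·(1.426985 − 1.420597) / (-0.002028 − (-0.072177)) = 1.426985 − (-0.000013)/(0.070149) = 1.427169

1.4272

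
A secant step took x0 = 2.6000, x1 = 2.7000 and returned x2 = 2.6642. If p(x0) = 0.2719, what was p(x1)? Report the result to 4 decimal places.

-0.1516

The secant line through (2.6000, 0.2719) and (2.7000, p(x1)) crosses zero at x2 = 2.6642.
So (2.6000, 0.2719), (2.7000, p(x1)), (2.6642, 0) are collinear:
p(x1) = 0.2719 · (2.7000 − 2.6642) / (2.6000 − 2.6642) = 0.2719 · (0.035800)/(-0.064200) = -0.151620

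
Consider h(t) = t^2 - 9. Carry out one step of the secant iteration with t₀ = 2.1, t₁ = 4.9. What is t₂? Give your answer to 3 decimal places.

2.756

h(2.1) = -4.59000, h(4.9) = 15.01000
t₂ = 4.90000 − 15.01000·(4.90000 − 2.10000) / (15.01000 − (-4.59000)) = 4.90000 − (42.02800)/(19.60000) = 2.75571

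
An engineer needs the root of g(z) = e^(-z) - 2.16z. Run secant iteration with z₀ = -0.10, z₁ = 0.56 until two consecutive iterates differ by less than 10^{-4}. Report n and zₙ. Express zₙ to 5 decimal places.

g(-0.10) = 1.3211709, g(0.56) = -0.6383909
z₂ = 0.5600000 − (-0.6383909)·(0.6600000)/(-1.9595619) = 0.3449836;  |Δ| = 0.2150164
g(0.3449836) = -0.0369325
z₃ = 0.3449836 − (-0.0369325)·(-0.2150164)/(0.6014584) = 0.3317805;  |Δ| = 0.0132031
g(0.3317805) = 0.0009990
z₄ = 0.3317805 − 0.0009990·(-0.0132031)/(0.0379314) = 0.3321282;  |Δ| = 0.0003477
g(0.3321282) = -0.0000016
z₅ = 0.3321282 − (-0.0000016)·(0.0003477)/(-0.0010006) = 0.3321277;  |Δ| = 0.0000006
|z₅ − z₄| = 0.0000006 < 10^{-4}

n = 5, zₙ = 0.33213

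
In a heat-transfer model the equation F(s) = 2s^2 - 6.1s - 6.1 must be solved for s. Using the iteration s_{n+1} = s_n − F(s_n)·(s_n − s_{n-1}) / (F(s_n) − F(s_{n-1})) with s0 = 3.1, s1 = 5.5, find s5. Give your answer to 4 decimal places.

F(3.1) = -5.790000, F(5.5) = 20.850000
s2 = 5.500000 − 20.850000·(5.500000 − 3.100000) / (20.850000 − (-5.790000)) = 5.500000 − (50.040000)/(26.640000) = 3.621622
F(3.621622) = -1.959606
s3 = 3.621622 − (-1.959606)·(3.621622 − 5.500000) / (-1.959606 − 20.850000) = 3.621622 − (3.680881)/(-22.809606) = 3.782996
F(3.782996) = -0.554160
s4 = 3.782996 − (-0.554160)·(3.782996 − 3.621622) / (-0.554160 − (-1.959606)) = 3.782996 − (-0.089427)/(1.405445) = 3.846625
F(3.846625) = 0.028633
s5 = 3.846625 − 0.028633·(3.846625 − 3.782996) / (0.028633 − (-0.554160)) = 3.846625 − (0.001822)/(0.582794) = 3.843499

3.8435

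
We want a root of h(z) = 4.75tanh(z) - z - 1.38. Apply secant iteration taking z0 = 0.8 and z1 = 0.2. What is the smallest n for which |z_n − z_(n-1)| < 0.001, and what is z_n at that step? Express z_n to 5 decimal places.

n = 5, z_n = 0.39195

h(0.8) = 0.9741747, h(0.2) = -0.6424672
z2 = 0.2000000 − (-0.6424672)·(-0.6000000)/(-1.6166419) = 0.4384451;  |Δ| = 0.2384451
h(0.4384451) = 0.1402400
z3 = 0.4384451 − 0.1402400·(0.2384451)/(0.7827072) = 0.3957222;  |Δ| = 0.0427229
h(0.3957222) = 0.0116209
z4 = 0.3957222 − 0.0116209·(-0.0427229)/(-0.1286191) = 0.3918621;  |Δ| = 0.0038601
h(0.3918621) = -0.0002811
z5 = 0.3918621 − (-0.0002811)·(-0.0038601)/(-0.0119020) = 0.3919533;  |Δ| = 0.0000912
|z5 − z4| = 0.0000912 < 0.001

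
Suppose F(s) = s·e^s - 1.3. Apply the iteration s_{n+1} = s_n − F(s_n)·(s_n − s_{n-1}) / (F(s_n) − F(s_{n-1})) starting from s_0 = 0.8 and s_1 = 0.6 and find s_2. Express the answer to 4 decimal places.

F(0.8) = 0.480433, F(0.6) = -0.206729
s_2 = 0.600000 − (-0.206729)·(0.600000 − 0.800000) / (-0.206729 − 0.480433) = 0.600000 − (0.041346)/(-0.687161) = 0.660169

0.6602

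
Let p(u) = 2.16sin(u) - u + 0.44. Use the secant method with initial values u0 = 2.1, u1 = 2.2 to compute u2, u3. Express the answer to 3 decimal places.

2.194, 2.194

p(2.1) = 0.20453, p(2.2) = -0.01365
u2 = 2.20000 − (-0.01365)·(2.20000 − 2.10000) / (-0.01365 − 0.20453) = 2.20000 − (-0.00136)/(-0.21818) = 2.19374
p(2.19374) = 0.00052
u3 = 2.19374 − 0.00052·(2.19374 − 2.20000) / (0.00052 − (-0.01365)) = 2.19374 − (0.00000)/(0.01417) = 2.19398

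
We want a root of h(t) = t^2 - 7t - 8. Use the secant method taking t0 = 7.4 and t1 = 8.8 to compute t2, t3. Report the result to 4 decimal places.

7.9478, 7.9957

h(7.4) = -5.040000, h(8.8) = 7.840000
t2 = 8.800000 − 7.840000·(8.800000 − 7.400000) / (7.840000 − (-5.040000)) = 8.800000 − (10.976000)/(12.880000) = 7.947826
h(7.947826) = -0.466843
t3 = 7.947826 − (-0.466843)·(7.947826 − 8.800000) / (-0.466843 − 7.840000) = 7.947826 − (0.397832)/(-8.306843) = 7.995718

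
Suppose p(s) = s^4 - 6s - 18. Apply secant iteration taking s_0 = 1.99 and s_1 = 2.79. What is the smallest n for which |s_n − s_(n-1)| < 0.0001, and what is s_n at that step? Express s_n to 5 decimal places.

p(1.99) = -14.2576080, p(2.79) = 25.8522128
s_2 = 2.7900000 − 25.8522128·(0.8000000)/(40.1098208) = 2.2743714;  |Δ| = 0.5156286
p(2.2743714) = -4.8887274
s_3 = 2.2743714 − (-4.8887274)·(-0.5156286)/(-30.7409402) = 2.3563718;  |Δ| = 0.0820003
p(2.3563718) = -1.3081093
s_4 = 2.3563718 − (-1.3081093)·(0.0820003)/(3.5806181) = 2.3863290;  |Δ| = 0.0299572
p(2.3863290) = 0.1101083
s_5 = 2.3863290 − 0.1101083·(0.0299572)/(1.4182176) = 2.3840032;  |Δ| = 0.0023258
p(2.3840032) = -0.0021761
s_6 = 2.3840032 − (-0.0021761)·(-0.0023258)/(-0.1122844) = 2.3840482;  |Δ| = 0.0000451
|s_6 − s_5| = 0.0000451 < 0.0001

n = 6, s_n = 2.38405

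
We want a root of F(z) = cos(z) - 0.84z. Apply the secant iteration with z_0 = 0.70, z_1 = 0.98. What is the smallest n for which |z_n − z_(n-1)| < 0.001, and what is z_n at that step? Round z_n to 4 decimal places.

n = 4, z_n = 0.8158

F(0.70) = 0.176842, F(0.98) = -0.266177
z_2 = 0.980000 − (-0.266177)·(0.280000)/(-0.443020) = 0.811769;  |Δ| = 0.168231
F(0.811769) = 0.006330
z_3 = 0.811769 − 0.006330·(-0.168231)/(0.272508) = 0.815677;  |Δ| = 0.003908
F(0.815677) = 0.000207
z_4 = 0.815677 − 0.000207·(0.003908)/(-0.006123) = 0.815809;  |Δ| = 0.000132
|z_4 − z_3| = 0.000132 < 0.001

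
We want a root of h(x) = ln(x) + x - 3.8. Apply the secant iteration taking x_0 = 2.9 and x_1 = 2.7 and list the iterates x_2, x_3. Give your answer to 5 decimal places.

h(2.9) = 0.1647107, h(2.7) = -0.1067482
x_2 = 2.7000000 − (-0.1067482)·(2.7000000 − 2.9000000) / (-0.1067482 − 0.1647107) = 2.7000000 − (0.0213496)/(-0.2714590) = 2.7786478
h(2.7786478) = 0.0006122
x_3 = 2.7786478 − 0.0006122·(2.7786478 − 2.7000000) / (0.0006122 − (-0.1067482)) = 2.7786478 − (0.0000481)/(0.1073604) = 2.7781993

2.77865, 2.77820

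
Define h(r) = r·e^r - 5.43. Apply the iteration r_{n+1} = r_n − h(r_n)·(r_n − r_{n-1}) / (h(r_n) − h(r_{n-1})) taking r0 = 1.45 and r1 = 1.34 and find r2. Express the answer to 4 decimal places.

1.3723

h(1.45) = 0.751516, h(1.34) = -0.312482
r2 = 1.340000 − (-0.312482)·(1.340000 − 1.450000) / (-0.312482 − 0.751516) = 1.340000 − (0.034373)/(-1.063998) = 1.372306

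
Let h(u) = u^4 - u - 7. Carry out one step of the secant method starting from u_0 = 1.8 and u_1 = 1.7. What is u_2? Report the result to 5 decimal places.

1.71701

h(1.8) = 1.6976000, h(1.7) = -0.3479000
u_2 = 1.7000000 − (-0.3479000)·(1.7000000 − 1.8000000) / (-0.3479000 − 1.6976000) = 1.7000000 − (0.0347900)/(-2.0455000) = 1.7170081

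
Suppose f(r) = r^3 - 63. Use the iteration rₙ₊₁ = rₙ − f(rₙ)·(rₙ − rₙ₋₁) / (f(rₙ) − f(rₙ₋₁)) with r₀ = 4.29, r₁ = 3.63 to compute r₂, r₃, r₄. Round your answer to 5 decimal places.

f(4.29) = 15.9535890, f(3.63) = -15.1678530
r₂ = 3.6300000 − (-15.1678530)·(3.6300000 − 4.2900000) / (-15.1678530 − 15.9535890) = 3.6300000 − (10.0107830)/(-31.1214420) = 3.9516684
f(3.9516684) = -1.2920006
r₃ = 3.9516684 − (-1.2920006)·(3.9516684 − 3.6300000) / (-1.2920006 − (-15.1678530)) = 3.9516684 − (-0.4155957)/(13.8758524) = 3.9816194
f(3.9816194) = 0.1217771
r₄ = 3.9816194 − 0.1217771·(3.9816194 − 3.9516684) / (0.1217771 − (-1.2920006)) = 3.9816194 − (0.0036473)/(1.4137777) = 3.9790395

3.95167, 3.98162, 3.97904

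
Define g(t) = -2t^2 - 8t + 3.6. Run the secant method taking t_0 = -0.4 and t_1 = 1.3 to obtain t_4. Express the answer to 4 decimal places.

0.4091

g(-0.4) = 6.480000, g(1.3) = -10.180000
t_2 = 1.300000 − (-10.180000)·(1.300000 − (-0.400000)) / (-10.180000 − 6.480000) = 1.300000 − (-17.306000)/(-16.660000) = 0.261224
g(0.261224) = 1.373728
t_3 = 0.261224 − 1.373728·(0.261224 − 1.300000) / (1.373728 − (-10.180000)) = 0.261224 − (-1.426995)/(11.553728) = 0.384734
g(0.384734) = 0.226088
t_4 = 0.384734 − 0.226088·(0.384734 − 0.261224) / (0.226088 − 1.373728) = 0.384734 − (0.027924)/(-1.147640) = 0.409066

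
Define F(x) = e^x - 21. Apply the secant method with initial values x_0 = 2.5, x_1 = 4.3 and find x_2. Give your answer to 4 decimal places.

F(2.5) = -8.817506, F(4.3) = 52.699794
x_2 = 4.300000 − 52.699794·(4.300000 − 2.500000) / (52.699794 − (-8.817506)) = 4.300000 − (94.859629)/(61.517300) = 2.758001

2.7580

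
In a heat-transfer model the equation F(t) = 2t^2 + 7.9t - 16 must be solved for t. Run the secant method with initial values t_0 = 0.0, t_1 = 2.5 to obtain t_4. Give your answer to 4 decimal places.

1.4758

F(0.0) = -16.000000, F(2.5) = 16.250000
t_2 = 2.500000 − 16.250000·(2.500000 − 0.000000) / (16.250000 − (-16.000000)) = 2.500000 − (40.625000)/(32.250000) = 1.240310
F(1.240310) = -3.124812
t_3 = 1.240310 − (-3.124812)·(1.240310 − 2.500000) / (-3.124812 − 16.250000) = 1.240310 − (3.936294)/(-19.374812) = 1.443476
F(1.443476) = -0.429299
t_4 = 1.443476 − (-0.429299)·(1.443476 − 1.240310) / (-0.429299 − (-3.124812)) = 1.443476 − (-0.087219)/(2.695513) = 1.475833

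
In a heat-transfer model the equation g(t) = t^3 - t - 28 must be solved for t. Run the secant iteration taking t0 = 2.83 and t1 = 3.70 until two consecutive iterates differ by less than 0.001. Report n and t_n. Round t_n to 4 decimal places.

n = 5, t_n = 3.1463

g(2.83) = -8.164813, g(3.70) = 18.953000
t2 = 3.700000 − 18.953000·(0.870000)/(27.117813) = 3.091945;  |Δ| = 0.608055
g(3.091945) = -1.532556
t3 = 3.091945 − (-1.532556)·(-0.608055)/(-20.485556) = 3.137435;  |Δ| = 0.045489
g(3.137435) = -0.254101
t4 = 3.137435 − (-0.254101)·(0.045489)/(1.278455) = 3.146476;  |Δ| = 0.009041
g(3.146476) = 0.004623
t5 = 3.146476 − 0.004623·(0.009041)/(0.258723) = 3.146315;  |Δ| = 0.000162
|t5 − t4| = 0.000162 < 0.001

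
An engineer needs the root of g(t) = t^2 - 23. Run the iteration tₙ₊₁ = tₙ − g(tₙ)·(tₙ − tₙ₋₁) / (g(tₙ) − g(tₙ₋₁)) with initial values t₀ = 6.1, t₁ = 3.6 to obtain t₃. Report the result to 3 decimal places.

4.819

g(6.1) = 14.21000, g(3.6) = -10.04000
t₂ = 3.60000 − (-10.04000)·(3.60000 − 6.10000) / (-10.04000 − 14.21000) = 3.60000 − (25.10000)/(-24.25000) = 4.63505
g(4.63505) = -1.51630
t₃ = 4.63505 − (-1.51630)·(4.63505 − 3.60000) / (-1.51630 − (-10.04000)) = 4.63505 − (-1.56945)/(8.52370) = 4.81918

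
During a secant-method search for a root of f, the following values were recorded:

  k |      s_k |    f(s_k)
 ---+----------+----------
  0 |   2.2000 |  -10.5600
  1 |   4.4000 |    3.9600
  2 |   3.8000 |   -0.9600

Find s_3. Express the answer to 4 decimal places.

s_3 = 3.8000 − (-0.9600)·(3.8000 − 4.4000) / (-0.9600 − 3.9600)
   = 3.8000 − (0.576000)/(-4.920000) = 3.917073

3.9171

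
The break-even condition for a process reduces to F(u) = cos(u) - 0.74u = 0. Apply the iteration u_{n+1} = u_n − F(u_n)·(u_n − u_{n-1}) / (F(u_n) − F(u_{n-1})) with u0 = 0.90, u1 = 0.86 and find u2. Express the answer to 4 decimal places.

F(0.90) = -0.044390, F(0.86) = 0.016037
u2 = 0.860000 − 0.016037·(0.860000 − 0.900000) / (0.016037 − (-0.044390)) = 0.860000 − (-0.000641)/(0.060427) = 0.870616

0.8706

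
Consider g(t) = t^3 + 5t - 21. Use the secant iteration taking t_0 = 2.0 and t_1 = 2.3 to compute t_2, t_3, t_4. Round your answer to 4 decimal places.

g(2.0) = -3.000000, g(2.3) = 2.667000
t_2 = 2.300000 − 2.667000·(2.300000 − 2.000000) / (2.667000 − (-3.000000)) = 2.300000 − (0.800100)/(5.667000) = 2.158814
g(2.158814) = -0.144822
t_3 = 2.158814 − (-0.144822)·(2.158814 − 2.300000) / (-0.144822 − 2.667000) = 2.158814 − (0.020447)/(-2.811822) = 2.166086
g(2.166086) = -0.006451
t_4 = 2.166086 − (-0.006451)·(2.166086 − 2.158814) / (-0.006451 − (-0.144822)) = 2.166086 − (-0.000047)/(0.138370) = 2.166425

2.1588, 2.1661, 2.1664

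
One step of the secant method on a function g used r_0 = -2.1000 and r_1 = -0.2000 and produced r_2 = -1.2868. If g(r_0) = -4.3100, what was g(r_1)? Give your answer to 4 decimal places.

The secant line through (-2.1000, -4.3100) and (-0.2000, g(r_1)) crosses zero at r_2 = -1.2868.
So (-2.1000, -4.3100), (-0.2000, g(r_1)), (-1.2868, 0) are collinear:
g(r_1) = -4.3100 · (-0.2000 − (-1.2868)) / (-2.1000 − (-1.2868)) = -4.3100 · (1.086800)/(-0.813200) = 5.760093

5.7601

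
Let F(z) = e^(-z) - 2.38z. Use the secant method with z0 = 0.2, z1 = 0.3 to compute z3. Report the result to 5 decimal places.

F(0.2) = 0.3427308, F(0.3) = 0.0268182
z2 = 0.3000000 − 0.0268182·(0.3000000 − 0.2000000) / (0.0268182 − 0.3427308) = 0.3000000 − (0.0026818)/(-0.3159125) = 0.3084891
F(0.3084891) = 0.0003518
z3 = 0.3084891 − 0.0003518·(0.3084891 − 0.3000000) / (0.0003518 − 0.0268182) = 0.3084891 − (0.0000030)/(-0.0264664) = 0.3086020

0.30860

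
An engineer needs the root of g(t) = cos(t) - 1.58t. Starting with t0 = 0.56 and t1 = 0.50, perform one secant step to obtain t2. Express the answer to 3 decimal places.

g(0.56) = -0.03754, g(0.50) = 0.08758
t2 = 0.50000 − 0.08758·(0.50000 − 0.56000) / (0.08758 − (-0.03754)) = 0.50000 − (-0.00525)/(0.12513) = 0.54200

0.542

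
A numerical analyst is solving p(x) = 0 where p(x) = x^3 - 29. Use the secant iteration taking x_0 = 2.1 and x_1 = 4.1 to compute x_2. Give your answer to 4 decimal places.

p(2.1) = -19.739000, p(4.1) = 39.921000
x_2 = 4.100000 − 39.921000·(4.100000 − 2.100000) / (39.921000 − (-19.739000)) = 4.100000 − (79.842000)/(59.660000) = 2.761716

2.7617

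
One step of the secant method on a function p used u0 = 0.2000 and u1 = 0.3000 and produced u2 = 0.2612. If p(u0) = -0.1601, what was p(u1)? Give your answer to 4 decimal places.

The secant line through (0.2000, -0.1601) and (0.3000, p(u1)) crosses zero at u2 = 0.2612.
So (0.2000, -0.1601), (0.3000, p(u1)), (0.2612, 0) are collinear:
p(u1) = -0.1601 · (0.3000 − 0.2612) / (0.2000 − 0.2612) = -0.1601 · (0.038800)/(-0.061200) = 0.101501

0.1015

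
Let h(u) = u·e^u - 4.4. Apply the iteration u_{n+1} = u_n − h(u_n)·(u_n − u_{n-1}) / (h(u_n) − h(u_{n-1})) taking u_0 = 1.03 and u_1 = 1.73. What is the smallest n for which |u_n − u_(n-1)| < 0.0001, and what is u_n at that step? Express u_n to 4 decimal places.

n = 6, u_n = 1.2547

h(1.03) = -1.514902, h(1.73) = 5.358331
u_2 = 1.730000 − 5.358331·(0.700000)/(6.873233) = 1.184284;  |Δ| = 0.545716
h(1.184284) = -0.529349
u_3 = 1.184284 − (-0.529349)·(-0.545716)/(-5.887680) = 1.233348;  |Δ| = 0.049064
h(1.233348) = -0.166280
u_4 = 1.233348 − (-0.166280)·(0.049064)/(0.363069) = 1.255819;  |Δ| = 0.022471
h(1.255819) = 0.008819
u_5 = 1.255819 − 0.008819·(0.022471)/(0.175099) = 1.254687;  |Δ| = 0.001132
h(1.254687) = -0.000137
u_6 = 1.254687 − (-0.000137)·(-0.001132)/(-0.008956) = 1.254704;  |Δ| = 0.000017
|u_6 − u_5| = 0.000017 < 0.0001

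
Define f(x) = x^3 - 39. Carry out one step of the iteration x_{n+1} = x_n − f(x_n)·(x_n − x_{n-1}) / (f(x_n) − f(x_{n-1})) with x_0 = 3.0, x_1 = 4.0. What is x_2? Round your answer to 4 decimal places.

f(3.0) = -12.000000, f(4.0) = 25.000000
x_2 = 4.000000 − 25.000000·(4.000000 − 3.000000) / (25.000000 − (-12.000000)) = 4.000000 − (25.000000)/(37.000000) = 3.324324

3.3243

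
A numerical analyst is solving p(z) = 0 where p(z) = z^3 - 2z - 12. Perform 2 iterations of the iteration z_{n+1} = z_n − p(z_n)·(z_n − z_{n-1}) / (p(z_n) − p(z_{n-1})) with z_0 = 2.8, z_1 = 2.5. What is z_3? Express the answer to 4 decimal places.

p(2.8) = 4.352000, p(2.5) = -1.375000
z_2 = 2.500000 − (-1.375000)·(2.500000 − 2.800000) / (-1.375000 − 4.352000) = 2.500000 − (0.412500)/(-5.727000) = 2.572027
p(2.572027) = -0.129261
z_3 = 2.572027 − (-0.129261)·(2.572027 − 2.500000) / (-0.129261 − (-1.375000)) = 2.572027 − (-0.009310)/(1.245739) = 2.579501

2.5795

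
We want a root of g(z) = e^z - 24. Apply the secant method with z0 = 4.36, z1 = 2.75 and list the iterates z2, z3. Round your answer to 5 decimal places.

g(4.36) = 54.2571344, g(2.75) = -8.3573681
z2 = 2.7500000 − (-8.3573681)·(2.7500000 − 4.3600000) / (-8.3573681 − 54.2571344) = 2.7500000 − (13.4553627)/(-62.6145025) = 2.9648921
g(2.9648921) = -4.6073891
z3 = 2.9648921 − (-4.6073891)·(2.9648921 − 2.7500000) / (-4.6073891 − (-8.3573681)) = 2.9648921 − (-0.9900916)/(3.7499790) = 3.2289180

2.96489, 3.22892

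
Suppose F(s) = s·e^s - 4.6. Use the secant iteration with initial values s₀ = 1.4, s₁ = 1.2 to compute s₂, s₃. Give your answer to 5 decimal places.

1.27275, 1.27995

F(1.4) = 1.0772800, F(1.2) = -0.6158597
s₂ = 1.2000000 − (-0.6158597)·(1.2000000 − 1.4000000) / (-0.6158597 − 1.0772800) = 1.2000000 − (0.1231719)/(-1.6931396) = 1.2727477
F(1.2727477) = -0.0554636
s₃ = 1.2727477 − (-0.0554636)·(1.2727477 − 1.2000000) / (-0.0554636 − (-0.6158597)) = 1.2727477 − (-0.0040348)/(0.5603961) = 1.2799476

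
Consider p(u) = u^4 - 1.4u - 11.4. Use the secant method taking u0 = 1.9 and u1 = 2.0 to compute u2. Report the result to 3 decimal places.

p(1.9) = -1.02790, p(2.0) = 1.80000
u2 = 2.00000 − 1.80000·(2.00000 − 1.90000) / (1.80000 − (-1.02790)) = 2.00000 − (0.18000)/(2.82790) = 1.93635

1.936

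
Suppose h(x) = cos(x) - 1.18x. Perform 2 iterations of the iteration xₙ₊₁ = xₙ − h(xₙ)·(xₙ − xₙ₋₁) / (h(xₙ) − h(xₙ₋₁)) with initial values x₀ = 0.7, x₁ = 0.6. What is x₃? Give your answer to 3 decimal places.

0.666

h(0.7) = -0.06116, h(0.6) = 0.11734
x₂ = 0.60000 − 0.11734·(0.60000 − 0.70000) / (0.11734 − (-0.06116)) = 0.60000 − (-0.01173)/(0.17849) = 0.66574
h(0.66574) = 0.00089
x₃ = 0.66574 − 0.00089·(0.66574 − 0.60000) / (0.00089 − 0.11734) = 0.66574 − (0.00006)/(-0.11644) = 0.66624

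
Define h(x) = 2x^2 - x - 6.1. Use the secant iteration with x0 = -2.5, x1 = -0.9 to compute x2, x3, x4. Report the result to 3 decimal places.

h(-2.5) = 8.90000, h(-0.9) = -3.58000
x2 = -0.90000 − (-3.58000)·(-0.90000 − (-2.50000)) / (-3.58000 − 8.90000) = -0.90000 − (-5.72800)/(-12.48000) = -1.35897
h(-1.35897) = -1.04740
x3 = -1.35897 − (-1.04740)·(-1.35897 − (-0.90000)) / (-1.04740 − (-3.58000)) = -1.35897 − (0.48073)/(2.53260) = -1.54879
h(-1.54879) = 0.24630
x4 = -1.54879 − 0.24630·(-1.54879 − (-1.35897)) / (0.24630 − (-1.04740)) = -1.54879 − (-0.04675)/(1.29371) = -1.51265

-1.359, -1.549, -1.513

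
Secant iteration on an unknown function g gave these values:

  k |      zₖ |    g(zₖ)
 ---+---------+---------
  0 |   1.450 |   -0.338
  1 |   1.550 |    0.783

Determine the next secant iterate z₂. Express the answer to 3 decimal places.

1.480

z₂ = 1.550 − 0.783·(1.550 − 1.450) / (0.783 − (-0.338))
   = 1.550 − (0.07830)/(1.12100) = 1.48015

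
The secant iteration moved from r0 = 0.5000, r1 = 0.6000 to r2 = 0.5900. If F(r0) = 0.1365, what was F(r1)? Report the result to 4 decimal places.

-0.0152

The secant line through (0.5000, 0.1365) and (0.6000, F(r1)) crosses zero at r2 = 0.5900.
So (0.5000, 0.1365), (0.6000, F(r1)), (0.5900, 0) are collinear:
F(r1) = 0.1365 · (0.6000 − 0.5900) / (0.5000 − 0.5900) = 0.1365 · (0.010000)/(-0.090000) = -0.015167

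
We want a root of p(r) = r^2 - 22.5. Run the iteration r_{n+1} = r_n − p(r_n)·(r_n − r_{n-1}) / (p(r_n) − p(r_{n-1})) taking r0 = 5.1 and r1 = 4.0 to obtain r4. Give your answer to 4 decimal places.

p(5.1) = 3.510000, p(4.0) = -6.500000
r2 = 4.000000 − (-6.500000)·(4.000000 − 5.100000) / (-6.500000 − 3.510000) = 4.000000 − (7.150000)/(-10.010000) = 4.714286
p(4.714286) = -0.275510
r3 = 4.714286 − (-0.275510)·(4.714286 − 4.000000) / (-0.275510 − (-6.500000)) = 4.714286 − (-0.196793)/(6.224490) = 4.745902
p(4.745902) = 0.023582
r4 = 4.745902 − 0.023582·(4.745902 − 4.714286) / (0.023582 − (-0.275510)) = 4.745902 − (0.000746)/(0.299093) = 4.743409

4.7434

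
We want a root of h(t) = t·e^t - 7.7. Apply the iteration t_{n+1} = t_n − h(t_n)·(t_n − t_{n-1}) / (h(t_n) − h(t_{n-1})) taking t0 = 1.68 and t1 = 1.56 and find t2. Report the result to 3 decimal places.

1.581

h(1.68) = 1.31413, h(1.56) = -0.27624
t2 = 1.56000 − (-0.27624)·(1.56000 − 1.68000) / (-0.27624 − 1.31413) = 1.56000 − (0.03315)/(-1.59037) = 1.58084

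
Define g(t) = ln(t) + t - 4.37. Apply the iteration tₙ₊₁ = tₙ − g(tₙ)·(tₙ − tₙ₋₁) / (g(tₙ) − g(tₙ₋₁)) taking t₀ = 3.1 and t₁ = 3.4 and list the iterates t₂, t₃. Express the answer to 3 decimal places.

3.206, 3.205

g(3.1) = -0.13860, g(3.4) = 0.25378
t₂ = 3.40000 − 0.25378·(3.40000 − 3.10000) / (0.25378 − (-0.13860)) = 3.40000 − (0.07613)/(0.39237) = 3.20597
g(3.20597) = 0.00098
t₃ = 3.20597 − 0.00098·(3.20597 − 3.40000) / (0.00098 − 0.25378) = 3.20597 − (-0.00019)/(-0.25279) = 3.20521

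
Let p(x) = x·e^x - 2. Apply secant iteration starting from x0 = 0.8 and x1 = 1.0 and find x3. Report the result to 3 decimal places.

0.852

p(0.8) = -0.21957, p(1.0) = 0.71828
x2 = 1.00000 − 0.71828·(1.00000 − 0.80000) / (0.71828 − (-0.21957)) = 1.00000 − (0.14366)/(0.93785) = 0.84682
p(0.84682) = -0.02502
x3 = 0.84682 − (-0.02502)·(0.84682 − 1.00000) / (-0.02502 − 0.71828) = 0.84682 − (0.00383)/(-0.74330) = 0.85198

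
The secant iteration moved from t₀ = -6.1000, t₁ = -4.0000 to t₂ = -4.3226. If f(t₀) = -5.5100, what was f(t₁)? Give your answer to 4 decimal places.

The secant line through (-6.1000, -5.5100) and (-4.0000, f(t₁)) crosses zero at t₂ = -4.3226.
So (-6.1000, -5.5100), (-4.0000, f(t₁)), (-4.3226, 0) are collinear:
f(t₁) = -5.5100 · (-4.0000 − (-4.3226)) / (-6.1000 − (-4.3226)) = -5.5100 · (0.322600)/(-1.777400) = 1.000071

1.0001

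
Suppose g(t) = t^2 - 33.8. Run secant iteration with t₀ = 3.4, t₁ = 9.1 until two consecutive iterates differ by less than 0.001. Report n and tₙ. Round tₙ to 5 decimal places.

g(3.4) = -22.2400000, g(9.1) = 49.0100000
t₂ = 9.1000000 − 49.0100000·(5.7000000)/(71.2500000) = 5.1792000;  |Δ| = 3.9208000
g(5.1792000) = -6.9758874
t₃ = 5.1792000 − (-6.9758874)·(-3.9208000)/(-55.9858874) = 5.6677349;  |Δ| = 0.4885349
g(5.6677349) = -1.6767812
t₄ = 5.6677349 − (-1.6767812)·(0.4885349)/(5.2991061) = 5.8223206;  |Δ| = 0.1545857
g(5.8223206) = 0.0994173
t₅ = 5.8223206 − 0.0994173·(0.1545857)/(1.7761985) = 5.8136681;  |Δ| = 0.0086525
g(5.8136681) = -0.0012627
t₆ = 5.8136681 − (-0.0012627)·(-0.0086525)/(-0.1006799) = 5.8137767;  |Δ| = 0.0001085
|t₆ − t₅| = 0.0001085 < 0.001

n = 6, tₙ = 5.81378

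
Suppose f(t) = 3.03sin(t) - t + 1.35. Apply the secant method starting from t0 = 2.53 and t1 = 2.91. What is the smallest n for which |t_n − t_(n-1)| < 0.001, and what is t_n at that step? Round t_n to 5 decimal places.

f(2.53) = 0.5597416, f(2.91) = -0.8645303
t2 = 2.9100000 − (-0.8645303)·(0.3800000)/(-1.4242719) = 2.6793407;  |Δ| = 0.2306593
f(2.6793407) = 0.0219327
t3 = 2.6793407 − 0.0219327·(-0.2306593)/(0.8864630) = 2.6850477;  |Δ| = 0.0057069
f(2.6850477) = 0.0007266
t4 = 2.6850477 − 0.0007266·(0.0057069)/(-0.0212060) = 2.6852432;  |Δ| = 0.0001956
|t4 − t3| = 0.0001956 < 0.001

n = 4, t_n = 2.68524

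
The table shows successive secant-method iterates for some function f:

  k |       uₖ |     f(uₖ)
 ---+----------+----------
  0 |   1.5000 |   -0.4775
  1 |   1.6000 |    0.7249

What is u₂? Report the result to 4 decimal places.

1.5397

u₂ = 1.6000 − 0.7249·(1.6000 − 1.5000) / (0.7249 − (-0.4775))
   = 1.6000 − (0.072490)/(1.202400) = 1.539712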